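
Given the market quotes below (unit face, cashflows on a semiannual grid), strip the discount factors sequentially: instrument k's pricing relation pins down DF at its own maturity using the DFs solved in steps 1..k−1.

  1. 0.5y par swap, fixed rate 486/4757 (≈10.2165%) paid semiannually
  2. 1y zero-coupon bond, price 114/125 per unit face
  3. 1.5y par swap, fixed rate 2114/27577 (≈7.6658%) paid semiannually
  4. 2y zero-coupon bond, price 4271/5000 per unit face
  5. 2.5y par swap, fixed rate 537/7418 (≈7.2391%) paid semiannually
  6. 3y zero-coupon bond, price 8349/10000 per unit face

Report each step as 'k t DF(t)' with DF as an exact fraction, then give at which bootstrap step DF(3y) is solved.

step 1 [0.5y] swap r/2=243/4757: DF=(1 − 243/4757·(0))/(1+243/4757) = 4757/5000 ≈ 0.951400
step 2 [1y] zero: DF = P = 114/125 ≈ 0.912000
step 3 [1.5y] swap r/2=1057/27577: DF=(1 − 1057/27577·(0.951400+0.912000))/(1+1057/27577) = 8943/10000 ≈ 0.894300
step 4 [2y] zero: DF = P = 4271/5000 ≈ 0.854200
step 5 [2.5y] swap r/2=537/14836: DF=(1 − 537/14836·(0.951400+0.912000+0.894300+0.854200))/(1+537/14836) = 8389/10000 ≈ 0.838900
step 6 [3y] zero: DF = P = 8349/10000 ≈ 0.834900

1 1/2 4757/5000
2 1 114/125
3 3/2 8943/10000
4 2 4271/5000
5 5/2 8389/10000
6 3 8349/10000
DF(3y) is solved at step 6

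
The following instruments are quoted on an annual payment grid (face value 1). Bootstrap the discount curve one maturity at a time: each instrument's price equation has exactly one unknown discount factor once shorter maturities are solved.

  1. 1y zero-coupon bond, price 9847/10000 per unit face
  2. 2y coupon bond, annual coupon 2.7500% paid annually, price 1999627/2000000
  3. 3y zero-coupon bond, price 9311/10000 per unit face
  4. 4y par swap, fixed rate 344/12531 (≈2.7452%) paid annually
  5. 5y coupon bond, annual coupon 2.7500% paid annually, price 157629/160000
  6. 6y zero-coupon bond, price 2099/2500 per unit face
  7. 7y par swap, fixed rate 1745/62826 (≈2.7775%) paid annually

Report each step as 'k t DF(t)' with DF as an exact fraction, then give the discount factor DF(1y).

1 1 9847/10000
2 2 9467/10000
3 3 9311/10000
4 4 1121/1250
5 5 4291/5000
6 6 2099/2500
7 7 1651/2000
DF(1y) = 9847/10000 ≈ 0.984700

step 1 [1y] zero: DF = P = 9847/10000 ≈ 0.984700
step 2 [2y] bond c/1=11/400: DF=(1999627/2000000 − 11/400·(0.984700))/(1+11/400) = 9467/10000 ≈ 0.946700
step 3 [3y] zero: DF = P = 9311/10000 ≈ 0.931100
step 4 [4y] swap r/1=344/12531: DF=(1 − 344/12531·(0.984700+0.946700+0.931100))/(1+344/12531) = 1121/1250 ≈ 0.896800
step 5 [5y] bond c/1=11/400: DF=(157629/160000 − 11/400·(0.984700+0.946700+0.931100+0.896800))/(1+11/400) = 4291/5000 ≈ 0.858200
step 6 [6y] zero: DF = P = 2099/2500 ≈ 0.839600
step 7 [7y] swap r/1=1745/62826: DF=(1 − 1745/62826·(0.984700+0.946700+0.931100+0.896800+0.858200+0.839600))/(1+1745/62826) = 1651/2000 ≈ 0.825500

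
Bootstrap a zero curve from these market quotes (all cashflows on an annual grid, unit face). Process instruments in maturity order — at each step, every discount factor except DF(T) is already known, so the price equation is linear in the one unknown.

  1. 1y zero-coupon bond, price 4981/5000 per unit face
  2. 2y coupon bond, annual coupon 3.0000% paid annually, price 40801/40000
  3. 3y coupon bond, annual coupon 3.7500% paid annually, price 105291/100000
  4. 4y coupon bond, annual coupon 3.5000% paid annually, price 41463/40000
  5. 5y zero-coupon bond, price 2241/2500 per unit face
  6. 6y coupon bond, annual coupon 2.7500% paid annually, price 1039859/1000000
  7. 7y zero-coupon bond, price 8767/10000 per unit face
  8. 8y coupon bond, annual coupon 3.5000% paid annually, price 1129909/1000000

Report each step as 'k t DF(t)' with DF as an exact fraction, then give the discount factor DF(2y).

step 1 [1y] zero: DF = P = 4981/5000 ≈ 0.996200
step 2 [2y] bond c/1=3/100: DF=(40801/40000 − 3/100·(0.996200))/(1+3/100) = 9613/10000 ≈ 0.961300
step 3 [3y] bond c/1=3/80: DF=(105291/100000 − 3/80·(0.996200+0.961300))/(1+3/80) = 9441/10000 ≈ 0.944100
step 4 [4y] bond c/1=7/200: DF=(41463/40000 − 7/200·(0.996200+0.961300+0.944100))/(1+7/200) = 4517/5000 ≈ 0.903400
step 5 [5y] zero: DF = P = 2241/2500 ≈ 0.896400
step 6 [6y] bond c/1=11/400: DF=(1039859/1000000 − 11/400·(0.996200+0.961300+0.944100+0.903400+0.896400))/(1+11/400) = 4431/5000 ≈ 0.886200
step 7 [7y] zero: DF = P = 8767/10000 ≈ 0.876700
step 8 [8y] bond c/1=7/200: DF=(1129909/1000000 − 7/200·(0.996200+0.961300+0.944100+0.903400+0.896400+0.886200+0.876700))/(1+7/200) = 8731/10000 ≈ 0.873100

1 1 4981/5000
2 2 9613/10000
3 3 9441/10000
4 4 4517/5000
5 5 2241/2500
6 6 4431/5000
7 7 8767/10000
8 8 8731/10000
DF(2y) = 9613/10000 ≈ 0.961300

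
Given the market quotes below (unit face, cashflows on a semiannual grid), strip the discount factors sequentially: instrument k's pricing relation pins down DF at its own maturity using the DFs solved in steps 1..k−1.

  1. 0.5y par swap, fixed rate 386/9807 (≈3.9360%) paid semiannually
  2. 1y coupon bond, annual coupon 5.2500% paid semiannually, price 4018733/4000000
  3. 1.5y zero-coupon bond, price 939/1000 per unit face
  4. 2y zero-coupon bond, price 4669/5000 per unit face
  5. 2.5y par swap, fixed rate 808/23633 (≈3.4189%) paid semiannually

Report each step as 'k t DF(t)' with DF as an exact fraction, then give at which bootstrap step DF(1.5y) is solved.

step 1 [0.5y] swap r/2=193/9807: DF=(1 − 193/9807·(0))/(1+193/9807) = 9807/10000 ≈ 0.980700
step 2 [1y] bond c/2=21/800: DF=(4018733/4000000 − 21/800·(0.980700))/(1+21/800) = 9539/10000 ≈ 0.953900
step 3 [1.5y] zero: DF = P = 939/1000 ≈ 0.939000
step 4 [2y] zero: DF = P = 4669/5000 ≈ 0.933800
step 5 [2.5y] swap r/2=404/23633: DF=(1 − 404/23633·(0.980700+0.953900+0.939000+0.933800))/(1+404/23633) = 1149/1250 ≈ 0.919200

1 1/2 9807/10000
2 1 9539/10000
3 3/2 939/1000
4 2 4669/5000
5 5/2 1149/1250
DF(1.5y) is solved at step 3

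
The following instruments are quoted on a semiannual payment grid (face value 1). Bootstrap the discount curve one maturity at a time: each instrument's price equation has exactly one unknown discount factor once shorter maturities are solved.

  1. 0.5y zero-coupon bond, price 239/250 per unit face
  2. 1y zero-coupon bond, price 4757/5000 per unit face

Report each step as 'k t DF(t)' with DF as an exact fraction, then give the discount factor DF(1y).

step 1 [0.5y] zero: DF = P = 239/250 ≈ 0.956000
step 2 [1y] zero: DF = P = 4757/5000 ≈ 0.951400

1 1/2 239/250
2 1 4757/5000
DF(1y) = 4757/5000 ≈ 0.951400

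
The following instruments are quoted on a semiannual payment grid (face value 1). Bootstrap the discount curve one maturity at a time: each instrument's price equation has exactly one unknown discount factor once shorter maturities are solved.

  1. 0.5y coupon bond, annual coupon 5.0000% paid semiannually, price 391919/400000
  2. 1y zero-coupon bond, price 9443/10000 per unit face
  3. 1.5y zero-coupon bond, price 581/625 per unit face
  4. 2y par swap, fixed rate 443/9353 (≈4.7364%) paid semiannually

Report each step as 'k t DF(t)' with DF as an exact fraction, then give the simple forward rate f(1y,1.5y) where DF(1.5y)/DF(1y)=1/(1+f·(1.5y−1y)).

step 1 [0.5y] bond c/2=1/40: DF=(391919/400000 − 1/40·(0))/(1+1/40) = 9559/10000 ≈ 0.955900
step 2 [1y] zero: DF = P = 9443/10000 ≈ 0.944300
step 3 [1.5y] zero: DF = P = 581/625 ≈ 0.929600
step 4 [2y] swap r/2=443/18706: DF=(1 − 443/18706·(0.955900+0.944300+0.929600))/(1+443/18706) = 4557/5000 ≈ 0.911400

1 1/2 9559/10000
2 1 9443/10000
3 3/2 581/625
4 2 4557/5000
f(1y,1.5y) = ((9443/10000)/(581/625) − 1)/(1/2) = 21/664 ≈ 3.1627%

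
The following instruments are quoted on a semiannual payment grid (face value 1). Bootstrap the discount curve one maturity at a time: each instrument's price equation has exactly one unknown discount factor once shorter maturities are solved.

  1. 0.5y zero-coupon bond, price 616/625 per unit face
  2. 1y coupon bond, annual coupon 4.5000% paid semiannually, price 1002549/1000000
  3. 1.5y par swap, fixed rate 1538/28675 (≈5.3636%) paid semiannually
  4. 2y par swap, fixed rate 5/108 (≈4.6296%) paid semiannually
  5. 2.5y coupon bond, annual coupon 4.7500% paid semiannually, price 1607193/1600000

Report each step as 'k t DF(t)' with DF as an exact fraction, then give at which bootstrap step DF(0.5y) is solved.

1 1/2 616/625
2 1 2397/2500
3 3/2 9231/10000
4 2 73/80
5 5/2 1787/2000
DF(0.5y) is solved at step 1

step 1 [0.5y] zero: DF = P = 616/625 ≈ 0.985600
step 2 [1y] bond c/2=9/400: DF=(1002549/1000000 − 9/400·(0.985600))/(1+9/400) = 2397/2500 ≈ 0.958800
step 3 [1.5y] swap r/2=769/28675: DF=(1 − 769/28675·(0.985600+0.958800))/(1+769/28675) = 9231/10000 ≈ 0.923100
step 4 [2y] swap r/2=5/216: DF=(1 − 5/216·(0.985600+0.958800+0.923100))/(1+5/216) = 73/80 ≈ 0.912500
step 5 [2.5y] bond c/2=19/800: DF=(1607193/1600000 − 19/800·(0.985600+0.958800+0.923100+0.912500))/(1+19/800) = 1787/2000 ≈ 0.893500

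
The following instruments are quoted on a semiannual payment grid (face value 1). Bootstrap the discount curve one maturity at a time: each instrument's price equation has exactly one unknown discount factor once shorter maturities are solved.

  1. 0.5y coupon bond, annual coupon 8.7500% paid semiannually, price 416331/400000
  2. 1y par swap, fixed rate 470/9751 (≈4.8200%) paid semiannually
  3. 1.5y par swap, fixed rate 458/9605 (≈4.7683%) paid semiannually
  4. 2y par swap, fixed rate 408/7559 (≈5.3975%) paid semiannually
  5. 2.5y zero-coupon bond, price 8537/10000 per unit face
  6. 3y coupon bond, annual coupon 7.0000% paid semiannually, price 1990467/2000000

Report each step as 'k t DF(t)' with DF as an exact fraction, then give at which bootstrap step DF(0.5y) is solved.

step 1 [0.5y] bond c/2=7/160: DF=(416331/400000 − 7/160·(0))/(1+7/160) = 2493/2500 ≈ 0.997200
step 2 [1y] swap r/2=235/9751: DF=(1 − 235/9751·(0.997200))/(1+235/9751) = 953/1000 ≈ 0.953000
step 3 [1.5y] swap r/2=229/9605: DF=(1 − 229/9605·(0.997200+0.953000))/(1+229/9605) = 9313/10000 ≈ 0.931300
step 4 [2y] swap r/2=204/7559: DF=(1 − 204/7559·(0.997200+0.953000+0.931300))/(1+204/7559) = 449/500 ≈ 0.898000
step 5 [2.5y] zero: DF = P = 8537/10000 ≈ 0.853700
step 6 [3y] bond c/2=7/200: DF=(1990467/2000000 − 7/200·(0.997200+0.953000+0.931300+0.898000+0.853700))/(1+7/200) = 8049/10000 ≈ 0.804900

1 1/2 2493/2500
2 1 953/1000
3 3/2 9313/10000
4 2 449/500
5 5/2 8537/10000
6 3 8049/10000
DF(0.5y) is solved at step 1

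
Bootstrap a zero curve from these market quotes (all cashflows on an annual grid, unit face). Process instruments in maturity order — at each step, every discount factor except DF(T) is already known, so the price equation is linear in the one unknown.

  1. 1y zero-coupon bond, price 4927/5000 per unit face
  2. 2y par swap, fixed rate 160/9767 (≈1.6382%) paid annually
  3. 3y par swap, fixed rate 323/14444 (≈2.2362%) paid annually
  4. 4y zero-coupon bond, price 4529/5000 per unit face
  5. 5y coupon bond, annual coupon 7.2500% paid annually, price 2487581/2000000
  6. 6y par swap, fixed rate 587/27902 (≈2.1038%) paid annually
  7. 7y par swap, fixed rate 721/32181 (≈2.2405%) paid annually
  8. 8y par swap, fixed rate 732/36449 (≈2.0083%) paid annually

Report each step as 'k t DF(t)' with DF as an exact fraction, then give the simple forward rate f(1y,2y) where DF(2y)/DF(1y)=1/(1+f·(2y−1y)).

step 1 [1y] zero: DF = P = 4927/5000 ≈ 0.985400
step 2 [2y] swap r/1=160/9767: DF=(1 − 160/9767·(0.985400))/(1+160/9767) = 121/125 ≈ 0.968000
step 3 [3y] swap r/1=323/14444: DF=(1 − 323/14444·(0.985400+0.968000))/(1+323/14444) = 4677/5000 ≈ 0.935400
step 4 [4y] zero: DF = P = 4529/5000 ≈ 0.905800
step 5 [5y] bond c/1=29/400: DF=(2487581/2000000 − 29/400·(0.985400+0.968000+0.935400+0.905800))/(1+29/400) = 1129/1250 ≈ 0.903200
step 6 [6y] swap r/1=587/27902: DF=(1 − 587/27902·(0.985400+0.968000+0.935400+0.905800+0.903200))/(1+587/27902) = 4413/5000 ≈ 0.882600
step 7 [7y] swap r/1=721/32181: DF=(1 − 721/32181·(0.985400+0.968000+0.935400+0.905800+0.903200+0.882600))/(1+721/32181) = 4279/5000 ≈ 0.855800
step 8 [8y] swap r/1=732/36449: DF=(1 − 732/36449·(0.985400+0.968000+0.935400+0.905800+0.903200+0.882600+0.855800))/(1+732/36449) = 1067/1250 ≈ 0.853600

1 1 4927/5000
2 2 121/125
3 3 4677/5000
4 4 4529/5000
5 5 1129/1250
6 6 4413/5000
7 7 4279/5000
8 8 1067/1250
f(1y,2y) = ((4927/5000)/(121/125) − 1)/(1) = 87/4840 ≈ 1.7975%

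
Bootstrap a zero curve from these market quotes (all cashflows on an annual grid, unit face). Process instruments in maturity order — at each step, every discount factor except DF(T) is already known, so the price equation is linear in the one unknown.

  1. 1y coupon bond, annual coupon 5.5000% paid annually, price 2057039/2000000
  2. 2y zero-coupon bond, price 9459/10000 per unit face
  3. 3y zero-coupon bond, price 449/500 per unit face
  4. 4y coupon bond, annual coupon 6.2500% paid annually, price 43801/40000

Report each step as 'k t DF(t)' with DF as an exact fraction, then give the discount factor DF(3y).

1 1 9749/10000
2 2 9459/10000
3 3 449/500
4 4 1081/1250
DF(3y) = 449/500 ≈ 0.898000

step 1 [1y] bond c/1=11/200: DF=(2057039/2000000 − 11/200·(0))/(1+11/200) = 9749/10000 ≈ 0.974900
step 2 [2y] zero: DF = P = 9459/10000 ≈ 0.945900
step 3 [3y] zero: DF = P = 449/500 ≈ 0.898000
step 4 [4y] bond c/1=1/16: DF=(43801/40000 − 1/16·(0.974900+0.945900+0.898000))/(1+1/16) = 1081/1250 ≈ 0.864800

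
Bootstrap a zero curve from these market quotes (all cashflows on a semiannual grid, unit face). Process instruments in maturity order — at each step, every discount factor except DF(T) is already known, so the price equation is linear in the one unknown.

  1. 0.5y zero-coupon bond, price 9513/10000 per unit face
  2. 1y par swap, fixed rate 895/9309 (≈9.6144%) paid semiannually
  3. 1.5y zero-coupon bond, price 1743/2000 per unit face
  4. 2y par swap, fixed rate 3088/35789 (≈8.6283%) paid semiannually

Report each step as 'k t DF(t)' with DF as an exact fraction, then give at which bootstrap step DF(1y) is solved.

step 1 [0.5y] zero: DF = P = 9513/10000 ≈ 0.951300
step 2 [1y] swap r/2=895/18618: DF=(1 − 895/18618·(0.951300))/(1+895/18618) = 1821/2000 ≈ 0.910500
step 3 [1.5y] zero: DF = P = 1743/2000 ≈ 0.871500
step 4 [2y] swap r/2=1544/35789: DF=(1 − 1544/35789·(0.951300+0.910500+0.871500))/(1+1544/35789) = 1057/1250 ≈ 0.845600

1 1/2 9513/10000
2 1 1821/2000
3 3/2 1743/2000
4 2 1057/1250
DF(1y) is solved at step 2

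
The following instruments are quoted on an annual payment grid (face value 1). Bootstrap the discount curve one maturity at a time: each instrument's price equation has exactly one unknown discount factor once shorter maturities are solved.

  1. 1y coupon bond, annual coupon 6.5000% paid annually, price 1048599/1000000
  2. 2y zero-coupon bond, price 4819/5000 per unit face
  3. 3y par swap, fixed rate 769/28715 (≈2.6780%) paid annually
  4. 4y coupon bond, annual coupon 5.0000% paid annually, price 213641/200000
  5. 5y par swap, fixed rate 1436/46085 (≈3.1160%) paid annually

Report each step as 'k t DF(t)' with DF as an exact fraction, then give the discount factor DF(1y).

1 1 4923/5000
2 2 4819/5000
3 3 9231/10000
4 4 4403/5000
5 5 2141/2500
DF(1y) = 4923/5000 ≈ 0.984600

step 1 [1y] bond c/1=13/200: DF=(1048599/1000000 − 13/200·(0))/(1+13/200) = 4923/5000 ≈ 0.984600
step 2 [2y] zero: DF = P = 4819/5000 ≈ 0.963800
step 3 [3y] swap r/1=769/28715: DF=(1 − 769/28715·(0.984600+0.963800))/(1+769/28715) = 9231/10000 ≈ 0.923100
step 4 [4y] bond c/1=1/20: DF=(213641/200000 − 1/20·(0.984600+0.963800+0.923100))/(1+1/20) = 4403/5000 ≈ 0.880600
step 5 [5y] swap r/1=1436/46085: DF=(1 − 1436/46085·(0.984600+0.963800+0.923100+0.880600))/(1+1436/46085) = 2141/2500 ≈ 0.856400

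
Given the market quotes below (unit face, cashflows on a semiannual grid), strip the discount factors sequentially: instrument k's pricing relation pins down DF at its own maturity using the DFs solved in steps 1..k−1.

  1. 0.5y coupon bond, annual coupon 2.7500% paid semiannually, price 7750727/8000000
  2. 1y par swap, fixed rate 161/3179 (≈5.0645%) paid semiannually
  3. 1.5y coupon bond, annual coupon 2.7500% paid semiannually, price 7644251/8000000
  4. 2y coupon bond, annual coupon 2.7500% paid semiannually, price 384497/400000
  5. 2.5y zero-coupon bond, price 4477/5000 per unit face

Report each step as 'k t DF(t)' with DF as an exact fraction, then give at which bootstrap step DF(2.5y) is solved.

1 1/2 9557/10000
2 1 9517/10000
3 3/2 9167/10000
4 2 9099/10000
5 5/2 4477/5000
DF(2.5y) is solved at step 5

step 1 [0.5y] bond c/2=11/800: DF=(7750727/8000000 − 11/800·(0))/(1+11/800) = 9557/10000 ≈ 0.955700
step 2 [1y] swap r/2=161/6358: DF=(1 − 161/6358·(0.955700))/(1+161/6358) = 9517/10000 ≈ 0.951700
step 3 [1.5y] bond c/2=11/800: DF=(7644251/8000000 − 11/800·(0.955700+0.951700))/(1+11/800) = 9167/10000 ≈ 0.916700
step 4 [2y] bond c/2=11/800: DF=(384497/400000 − 11/800·(0.955700+0.951700+0.916700))/(1+11/800) = 9099/10000 ≈ 0.909900
step 5 [2.5y] zero: DF = P = 4477/5000 ≈ 0.895400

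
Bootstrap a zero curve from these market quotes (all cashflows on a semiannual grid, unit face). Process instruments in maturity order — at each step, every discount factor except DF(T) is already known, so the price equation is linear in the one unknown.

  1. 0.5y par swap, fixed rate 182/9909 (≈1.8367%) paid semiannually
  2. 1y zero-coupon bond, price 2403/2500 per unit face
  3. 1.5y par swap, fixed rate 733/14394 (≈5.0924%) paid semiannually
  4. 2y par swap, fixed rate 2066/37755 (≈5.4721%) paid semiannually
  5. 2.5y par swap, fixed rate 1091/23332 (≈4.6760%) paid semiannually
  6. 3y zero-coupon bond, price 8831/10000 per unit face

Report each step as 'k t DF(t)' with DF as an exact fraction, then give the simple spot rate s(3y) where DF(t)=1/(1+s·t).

1 1/2 9909/10000
2 1 2403/2500
3 3/2 9267/10000
4 2 8967/10000
5 5/2 8909/10000
6 3 8831/10000
s(3y) = (1/(8831/10000) − 1)/(3) = 1169/26493 ≈ 4.4125%

step 1 [0.5y] swap r/2=91/9909: DF=(1 − 91/9909·(0))/(1+91/9909) = 9909/10000 ≈ 0.990900
step 2 [1y] zero: DF = P = 2403/2500 ≈ 0.961200
step 3 [1.5y] swap r/2=733/28788: DF=(1 − 733/28788·(0.990900+0.961200))/(1+733/28788) = 9267/10000 ≈ 0.926700
step 4 [2y] swap r/2=1033/37755: DF=(1 − 1033/37755·(0.990900+0.961200+0.926700))/(1+1033/37755) = 8967/10000 ≈ 0.896700
step 5 [2.5y] swap r/2=1091/46664: DF=(1 − 1091/46664·(0.990900+0.961200+0.926700+0.896700))/(1+1091/46664) = 8909/10000 ≈ 0.890900
step 6 [3y] zero: DF = P = 8831/10000 ≈ 0.883100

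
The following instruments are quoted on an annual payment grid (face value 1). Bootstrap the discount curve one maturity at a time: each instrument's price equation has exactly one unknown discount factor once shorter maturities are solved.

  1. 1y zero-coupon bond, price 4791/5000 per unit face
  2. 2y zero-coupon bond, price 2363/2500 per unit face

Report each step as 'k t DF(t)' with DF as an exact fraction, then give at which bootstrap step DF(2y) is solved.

1 1 4791/5000
2 2 2363/2500
DF(2y) is solved at step 2

step 1 [1y] zero: DF = P = 4791/5000 ≈ 0.958200
step 2 [2y] zero: DF = P = 2363/2500 ≈ 0.945200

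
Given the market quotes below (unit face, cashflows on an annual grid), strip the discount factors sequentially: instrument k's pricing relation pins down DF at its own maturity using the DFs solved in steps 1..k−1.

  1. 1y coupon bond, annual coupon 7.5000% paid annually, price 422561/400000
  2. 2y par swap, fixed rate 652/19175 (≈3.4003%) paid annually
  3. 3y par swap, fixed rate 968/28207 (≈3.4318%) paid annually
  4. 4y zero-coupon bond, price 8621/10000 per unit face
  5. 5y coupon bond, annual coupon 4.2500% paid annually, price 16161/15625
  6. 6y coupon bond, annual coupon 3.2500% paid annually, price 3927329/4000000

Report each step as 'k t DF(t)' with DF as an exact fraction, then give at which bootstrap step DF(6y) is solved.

1 1 9827/10000
2 2 2337/2500
3 3 1129/1250
4 4 8621/10000
5 5 421/500
6 6 1617/2000
DF(6y) is solved at step 6

step 1 [1y] bond c/1=3/40: DF=(422561/400000 − 3/40·(0))/(1+3/40) = 9827/10000 ≈ 0.982700
step 2 [2y] swap r/1=652/19175: DF=(1 − 652/19175·(0.982700))/(1+652/19175) = 2337/2500 ≈ 0.934800
step 3 [3y] swap r/1=968/28207: DF=(1 − 968/28207·(0.982700+0.934800))/(1+968/28207) = 1129/1250 ≈ 0.903200
step 4 [4y] zero: DF = P = 8621/10000 ≈ 0.862100
step 5 [5y] bond c/1=17/400: DF=(16161/15625 − 17/400·(0.982700+0.934800+0.903200+0.862100))/(1+17/400) = 421/500 ≈ 0.842000
step 6 [6y] bond c/1=13/400: DF=(3927329/4000000 − 13/400·(0.982700+0.934800+0.903200+0.862100+0.842000))/(1+13/400) = 1617/2000 ≈ 0.808500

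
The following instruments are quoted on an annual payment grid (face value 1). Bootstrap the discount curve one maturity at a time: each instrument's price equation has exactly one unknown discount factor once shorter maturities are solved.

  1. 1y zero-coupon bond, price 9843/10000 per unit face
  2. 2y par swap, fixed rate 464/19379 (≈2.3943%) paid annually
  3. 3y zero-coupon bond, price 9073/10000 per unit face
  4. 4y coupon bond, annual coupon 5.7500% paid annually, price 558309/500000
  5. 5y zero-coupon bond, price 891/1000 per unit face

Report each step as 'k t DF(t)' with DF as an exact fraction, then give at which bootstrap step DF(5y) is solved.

1 1 9843/10000
2 2 596/625
3 3 9073/10000
4 4 2253/2500
5 5 891/1000
DF(5y) is solved at step 5

step 1 [1y] zero: DF = P = 9843/10000 ≈ 0.984300
step 2 [2y] swap r/1=464/19379: DF=(1 − 464/19379·(0.984300))/(1+464/19379) = 596/625 ≈ 0.953600
step 3 [3y] zero: DF = P = 9073/10000 ≈ 0.907300
step 4 [4y] bond c/1=23/400: DF=(558309/500000 − 23/400·(0.984300+0.953600+0.907300))/(1+23/400) = 2253/2500 ≈ 0.901200
step 5 [5y] zero: DF = P = 891/1000 ≈ 0.891000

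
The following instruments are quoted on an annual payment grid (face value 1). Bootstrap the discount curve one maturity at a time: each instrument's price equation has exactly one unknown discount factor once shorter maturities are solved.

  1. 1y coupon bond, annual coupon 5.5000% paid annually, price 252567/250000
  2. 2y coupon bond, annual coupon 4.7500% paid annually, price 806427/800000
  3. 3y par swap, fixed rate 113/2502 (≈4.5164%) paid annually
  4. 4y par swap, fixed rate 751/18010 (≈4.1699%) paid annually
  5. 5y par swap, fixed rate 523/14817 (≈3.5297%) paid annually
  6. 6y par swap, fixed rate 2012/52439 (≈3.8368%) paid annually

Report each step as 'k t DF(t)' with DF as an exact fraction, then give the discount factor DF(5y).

step 1 [1y] bond c/1=11/200: DF=(252567/250000 − 11/200·(0))/(1+11/200) = 1197/1250 ≈ 0.957600
step 2 [2y] bond c/1=19/400: DF=(806427/800000 − 19/400·(0.957600))/(1+19/400) = 9189/10000 ≈ 0.918900
step 3 [3y] swap r/1=113/2502: DF=(1 − 113/2502·(0.957600+0.918900))/(1+113/2502) = 8757/10000 ≈ 0.875700
step 4 [4y] swap r/1=751/18010: DF=(1 − 751/18010·(0.957600+0.918900+0.875700))/(1+751/18010) = 4249/5000 ≈ 0.849800
step 5 [5y] swap r/1=523/14817: DF=(1 − 523/14817·(0.957600+0.918900+0.875700+0.849800))/(1+523/14817) = 8431/10000 ≈ 0.843100
step 6 [6y] swap r/1=2012/52439: DF=(1 − 2012/52439·(0.957600+0.918900+0.875700+0.849800+0.843100))/(1+2012/52439) = 1997/2500 ≈ 0.798800

1 1 1197/1250
2 2 9189/10000
3 3 8757/10000
4 4 4249/5000
5 5 8431/10000
6 6 1997/2500
DF(5y) = 8431/10000 ≈ 0.843100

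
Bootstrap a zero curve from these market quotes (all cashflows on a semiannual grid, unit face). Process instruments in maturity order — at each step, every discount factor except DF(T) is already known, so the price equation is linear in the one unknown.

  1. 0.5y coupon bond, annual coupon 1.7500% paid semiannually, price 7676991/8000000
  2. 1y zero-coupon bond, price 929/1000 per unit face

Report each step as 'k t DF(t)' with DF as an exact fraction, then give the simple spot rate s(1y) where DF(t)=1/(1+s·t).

step 1 [0.5y] bond c/2=7/800: DF=(7676991/8000000 − 7/800·(0))/(1+7/800) = 9513/10000 ≈ 0.951300
step 2 [1y] zero: DF = P = 929/1000 ≈ 0.929000

1 1/2 9513/10000
2 1 929/1000
s(1y) = (1/(929/1000) − 1)/(1) = 71/929 ≈ 7.6426%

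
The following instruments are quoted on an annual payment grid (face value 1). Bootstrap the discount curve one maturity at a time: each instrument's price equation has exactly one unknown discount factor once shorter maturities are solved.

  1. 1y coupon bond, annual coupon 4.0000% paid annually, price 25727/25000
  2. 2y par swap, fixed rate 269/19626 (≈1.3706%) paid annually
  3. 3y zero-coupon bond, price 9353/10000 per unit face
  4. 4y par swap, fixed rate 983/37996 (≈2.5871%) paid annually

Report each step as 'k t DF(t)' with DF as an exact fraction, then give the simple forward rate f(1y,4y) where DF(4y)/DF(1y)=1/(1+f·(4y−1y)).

step 1 [1y] bond c/1=1/25: DF=(25727/25000 − 1/25·(0))/(1+1/25) = 1979/2000 ≈ 0.989500
step 2 [2y] swap r/1=269/19626: DF=(1 − 269/19626·(0.989500))/(1+269/19626) = 9731/10000 ≈ 0.973100
step 3 [3y] zero: DF = P = 9353/10000 ≈ 0.935300
step 4 [4y] swap r/1=983/37996: DF=(1 − 983/37996·(0.989500+0.973100+0.935300))/(1+983/37996) = 9017/10000 ≈ 0.901700

1 1 1979/2000
2 2 9731/10000
3 3 9353/10000
4 4 9017/10000
f(1y,4y) = ((1979/2000)/(9017/10000) − 1)/(3) = 878/27051 ≈ 3.2457%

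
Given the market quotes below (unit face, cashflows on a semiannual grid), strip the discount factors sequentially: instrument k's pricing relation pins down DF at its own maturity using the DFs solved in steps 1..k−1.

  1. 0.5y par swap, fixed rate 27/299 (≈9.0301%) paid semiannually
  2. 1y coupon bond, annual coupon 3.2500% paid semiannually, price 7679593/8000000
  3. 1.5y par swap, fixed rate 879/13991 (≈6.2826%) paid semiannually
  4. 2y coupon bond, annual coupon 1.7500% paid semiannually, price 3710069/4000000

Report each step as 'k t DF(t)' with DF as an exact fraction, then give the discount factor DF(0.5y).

step 1 [0.5y] swap r/2=27/598: DF=(1 − 27/598·(0))/(1+27/598) = 598/625 ≈ 0.956800
step 2 [1y] bond c/2=13/800: DF=(7679593/8000000 − 13/800·(0.956800))/(1+13/800) = 9293/10000 ≈ 0.929300
step 3 [1.5y] swap r/2=879/27982: DF=(1 − 879/27982·(0.956800+0.929300))/(1+879/27982) = 9121/10000 ≈ 0.912100
step 4 [2y] bond c/2=7/800: DF=(3710069/4000000 − 7/800·(0.956800+0.929300+0.912100))/(1+7/800) = 1119/1250 ≈ 0.895200

1 1/2 598/625
2 1 9293/10000
3 3/2 9121/10000
4 2 1119/1250
DF(0.5y) = 598/625 ≈ 0.956800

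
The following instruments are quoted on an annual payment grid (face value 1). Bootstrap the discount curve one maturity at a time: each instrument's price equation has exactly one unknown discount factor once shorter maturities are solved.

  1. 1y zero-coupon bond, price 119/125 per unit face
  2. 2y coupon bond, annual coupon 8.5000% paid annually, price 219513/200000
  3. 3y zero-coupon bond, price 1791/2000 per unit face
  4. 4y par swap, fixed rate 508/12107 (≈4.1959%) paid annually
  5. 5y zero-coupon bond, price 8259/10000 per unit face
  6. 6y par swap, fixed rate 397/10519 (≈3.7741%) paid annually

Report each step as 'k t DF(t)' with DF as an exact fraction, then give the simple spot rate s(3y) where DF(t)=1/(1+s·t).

1 1 119/125
2 2 937/1000
3 3 1791/2000
4 4 2119/2500
5 5 8259/10000
6 6 1603/2000
s(3y) = (1/(1791/2000) − 1)/(3) = 209/5373 ≈ 3.8898%

step 1 [1y] zero: DF = P = 119/125 ≈ 0.952000
step 2 [2y] bond c/1=17/200: DF=(219513/200000 − 17/200·(0.952000))/(1+17/200) = 937/1000 ≈ 0.937000
step 3 [3y] zero: DF = P = 1791/2000 ≈ 0.895500
step 4 [4y] swap r/1=508/12107: DF=(1 − 508/12107·(0.952000+0.937000+0.895500))/(1+508/12107) = 2119/2500 ≈ 0.847600
step 5 [5y] zero: DF = P = 8259/10000 ≈ 0.825900
step 6 [6y] swap r/1=397/10519: DF=(1 − 397/10519·(0.952000+0.937000+0.895500+0.847600+0.825900))/(1+397/10519) = 1603/2000 ≈ 0.801500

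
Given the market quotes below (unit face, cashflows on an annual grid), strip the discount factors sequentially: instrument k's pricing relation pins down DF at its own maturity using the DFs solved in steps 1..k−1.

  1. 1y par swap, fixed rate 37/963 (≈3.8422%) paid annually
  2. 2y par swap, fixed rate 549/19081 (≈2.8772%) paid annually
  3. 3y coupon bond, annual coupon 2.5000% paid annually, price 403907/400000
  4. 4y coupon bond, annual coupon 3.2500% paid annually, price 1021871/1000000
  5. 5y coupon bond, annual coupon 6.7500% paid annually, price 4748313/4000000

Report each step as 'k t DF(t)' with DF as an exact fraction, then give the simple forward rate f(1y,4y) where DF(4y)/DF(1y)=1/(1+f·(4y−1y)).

1 1 963/1000
2 2 9451/10000
3 3 4693/5000
4 4 9001/10000
5 5 8751/10000
f(1y,4y) = ((963/1000)/(9001/10000) − 1)/(3) = 629/27003 ≈ 2.3294%

step 1 [1y] swap r/1=37/963: DF=(1 − 37/963·(0))/(1+37/963) = 963/1000 ≈ 0.963000
step 2 [2y] swap r/1=549/19081: DF=(1 − 549/19081·(0.963000))/(1+549/19081) = 9451/10000 ≈ 0.945100
step 3 [3y] bond c/1=1/40: DF=(403907/400000 − 1/40·(0.963000+0.945100))/(1+1/40) = 4693/5000 ≈ 0.938600
step 4 [4y] bond c/1=13/400: DF=(1021871/1000000 − 13/400·(0.963000+0.945100+0.938600))/(1+13/400) = 9001/10000 ≈ 0.900100
step 5 [5y] bond c/1=27/400: DF=(4748313/4000000 − 27/400·(0.963000+0.945100+0.938600+0.900100))/(1+27/400) = 8751/10000 ≈ 0.875100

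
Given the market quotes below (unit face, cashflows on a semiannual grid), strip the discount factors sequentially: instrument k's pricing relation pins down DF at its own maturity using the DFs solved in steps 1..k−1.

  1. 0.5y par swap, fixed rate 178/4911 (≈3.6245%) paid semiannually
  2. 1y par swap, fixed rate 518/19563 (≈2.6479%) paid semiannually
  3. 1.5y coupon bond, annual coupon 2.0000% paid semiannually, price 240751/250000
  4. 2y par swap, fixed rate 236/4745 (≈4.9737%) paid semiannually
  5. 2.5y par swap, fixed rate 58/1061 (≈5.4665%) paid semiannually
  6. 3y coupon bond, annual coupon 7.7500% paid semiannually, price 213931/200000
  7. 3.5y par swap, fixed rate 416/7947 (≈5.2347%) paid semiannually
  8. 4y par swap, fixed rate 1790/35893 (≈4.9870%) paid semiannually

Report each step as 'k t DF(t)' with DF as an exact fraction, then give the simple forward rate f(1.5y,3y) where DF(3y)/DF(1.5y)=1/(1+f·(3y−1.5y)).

step 1 [0.5y] swap r/2=89/4911: DF=(1 − 89/4911·(0))/(1+89/4911) = 4911/5000 ≈ 0.982200
step 2 [1y] swap r/2=259/19563: DF=(1 − 259/19563·(0.982200))/(1+259/19563) = 9741/10000 ≈ 0.974100
step 3 [1.5y] bond c/2=1/100: DF=(240751/250000 − 1/100·(0.982200+0.974100))/(1+1/100) = 9341/10000 ≈ 0.934100
step 4 [2y] swap r/2=118/4745: DF=(1 − 118/4745·(0.982200+0.974100+0.934100))/(1+118/4745) = 566/625 ≈ 0.905600
step 5 [2.5y] swap r/2=29/1061: DF=(1 − 29/1061·(0.982200+0.974100+0.934100+0.905600))/(1+29/1061) = 2181/2500 ≈ 0.872400
step 6 [3y] bond c/2=31/800: DF=(213931/200000 − 31/800·(0.982200+0.974100+0.934100+0.905600+0.872400))/(1+31/800) = 2139/2500 ≈ 0.855600
step 7 [3.5y] swap r/2=208/7947: DF=(1 − 208/7947·(0.982200+0.974100+0.934100+0.905600+0.872400+0.855600))/(1+208/7947) = 521/625 ≈ 0.833600
step 8 [4y] swap r/2=895/35893: DF=(1 − 895/35893·(0.982200+0.974100+0.934100+0.905600+0.872400+0.855600+0.833600))/(1+895/35893) = 821/1000 ≈ 0.821000

1 1/2 4911/5000
2 1 9741/10000
3 3/2 9341/10000
4 2 566/625
5 5/2 2181/2500
6 3 2139/2500
7 7/2 521/625
8 4 821/1000
f(1.5y,3y) = ((9341/10000)/(2139/2500) − 1)/(3/2) = 785/12834 ≈ 6.1166%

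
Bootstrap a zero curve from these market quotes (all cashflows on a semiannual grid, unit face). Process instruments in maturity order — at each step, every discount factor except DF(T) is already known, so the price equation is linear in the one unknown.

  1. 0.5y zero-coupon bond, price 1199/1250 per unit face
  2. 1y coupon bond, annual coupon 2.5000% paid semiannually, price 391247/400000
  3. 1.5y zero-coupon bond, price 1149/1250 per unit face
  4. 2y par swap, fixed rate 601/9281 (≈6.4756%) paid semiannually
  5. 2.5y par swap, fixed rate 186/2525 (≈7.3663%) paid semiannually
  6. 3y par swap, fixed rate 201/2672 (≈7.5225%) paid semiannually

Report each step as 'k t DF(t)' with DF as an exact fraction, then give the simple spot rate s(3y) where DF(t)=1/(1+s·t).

1 1/2 1199/1250
2 1 4771/5000
3 3/2 1149/1250
4 2 4399/5000
5 5/2 4163/5000
6 3 799/1000
s(3y) = (1/(799/1000) − 1)/(3) = 67/799 ≈ 8.3855%

step 1 [0.5y] zero: DF = P = 1199/1250 ≈ 0.959200
step 2 [1y] bond c/2=1/80: DF=(391247/400000 − 1/80·(0.959200))/(1+1/80) = 4771/5000 ≈ 0.954200
step 3 [1.5y] zero: DF = P = 1149/1250 ≈ 0.919200
step 4 [2y] swap r/2=601/18562: DF=(1 − 601/18562·(0.959200+0.954200+0.919200))/(1+601/18562) = 4399/5000 ≈ 0.879800
step 5 [2.5y] swap r/2=93/2525: DF=(1 − 93/2525·(0.959200+0.954200+0.919200+0.879800))/(1+93/2525) = 4163/5000 ≈ 0.832600
step 6 [3y] swap r/2=201/5344: DF=(1 − 201/5344·(0.959200+0.954200+0.919200+0.879800+0.832600))/(1+201/5344) = 799/1000 ≈ 0.799000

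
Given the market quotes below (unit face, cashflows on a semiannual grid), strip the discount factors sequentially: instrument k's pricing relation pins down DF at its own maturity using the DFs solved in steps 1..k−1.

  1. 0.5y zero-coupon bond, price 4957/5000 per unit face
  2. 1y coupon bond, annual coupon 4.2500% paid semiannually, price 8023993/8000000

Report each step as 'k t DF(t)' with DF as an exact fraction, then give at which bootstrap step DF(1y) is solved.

1 1/2 4957/5000
2 1 1923/2000
DF(1y) is solved at step 2

step 1 [0.5y] zero: DF = P = 4957/5000 ≈ 0.991400
step 2 [1y] bond c/2=17/800: DF=(8023993/8000000 − 17/800·(0.991400))/(1+17/800) = 1923/2000 ≈ 0.961500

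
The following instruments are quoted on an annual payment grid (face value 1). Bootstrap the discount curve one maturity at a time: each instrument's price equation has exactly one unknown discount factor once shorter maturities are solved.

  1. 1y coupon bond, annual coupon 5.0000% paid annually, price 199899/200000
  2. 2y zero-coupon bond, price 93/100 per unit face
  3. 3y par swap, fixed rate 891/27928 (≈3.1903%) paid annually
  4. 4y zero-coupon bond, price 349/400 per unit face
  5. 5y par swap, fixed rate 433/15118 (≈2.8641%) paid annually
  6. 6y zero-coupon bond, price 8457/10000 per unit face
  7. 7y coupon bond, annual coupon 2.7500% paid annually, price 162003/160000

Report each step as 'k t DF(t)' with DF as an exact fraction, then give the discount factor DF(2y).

1 1 9519/10000
2 2 93/100
3 3 9109/10000
4 4 349/400
5 5 8701/10000
6 6 8457/10000
7 7 4207/5000
DF(2y) = 93/100 ≈ 0.930000

step 1 [1y] bond c/1=1/20: DF=(199899/200000 − 1/20·(0))/(1+1/20) = 9519/10000 ≈ 0.951900
step 2 [2y] zero: DF = P = 93/100 ≈ 0.930000
step 3 [3y] swap r/1=891/27928: DF=(1 − 891/27928·(0.951900+0.930000))/(1+891/27928) = 9109/10000 ≈ 0.910900
step 4 [4y] zero: DF = P = 349/400 ≈ 0.872500
step 5 [5y] swap r/1=433/15118: DF=(1 − 433/15118·(0.951900+0.930000+0.910900+0.872500))/(1+433/15118) = 8701/10000 ≈ 0.870100
step 6 [6y] zero: DF = P = 8457/10000 ≈ 0.845700
step 7 [7y] bond c/1=11/400: DF=(162003/160000 − 11/400·(0.951900+0.930000+0.910900+0.872500+0.870100+0.845700))/(1+11/400) = 4207/5000 ≈ 0.841400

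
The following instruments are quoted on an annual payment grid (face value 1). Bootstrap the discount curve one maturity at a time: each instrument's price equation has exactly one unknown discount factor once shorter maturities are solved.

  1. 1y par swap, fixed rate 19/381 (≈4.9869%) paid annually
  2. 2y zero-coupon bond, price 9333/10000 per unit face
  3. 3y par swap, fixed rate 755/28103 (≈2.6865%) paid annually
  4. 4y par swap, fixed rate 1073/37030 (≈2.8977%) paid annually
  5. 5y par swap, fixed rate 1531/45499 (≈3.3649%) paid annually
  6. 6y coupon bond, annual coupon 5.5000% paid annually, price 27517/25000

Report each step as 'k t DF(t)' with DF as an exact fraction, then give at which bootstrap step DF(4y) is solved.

step 1 [1y] swap r/1=19/381: DF=(1 − 19/381·(0))/(1+19/381) = 381/400 ≈ 0.952500
step 2 [2y] zero: DF = P = 9333/10000 ≈ 0.933300
step 3 [3y] swap r/1=755/28103: DF=(1 − 755/28103·(0.952500+0.933300))/(1+755/28103) = 1849/2000 ≈ 0.924500
step 4 [4y] swap r/1=1073/37030: DF=(1 − 1073/37030·(0.952500+0.933300+0.924500))/(1+1073/37030) = 8927/10000 ≈ 0.892700
step 5 [5y] swap r/1=1531/45499: DF=(1 − 1531/45499·(0.952500+0.933300+0.924500+0.892700))/(1+1531/45499) = 8469/10000 ≈ 0.846900
step 6 [6y] bond c/1=11/200: DF=(27517/25000 − 11/200·(0.952500+0.933300+0.924500+0.892700+0.846900))/(1+11/200) = 8061/10000 ≈ 0.806100

1 1 381/400
2 2 9333/10000
3 3 1849/2000
4 4 8927/10000
5 5 8469/10000
6 6 8061/10000
DF(4y) is solved at step 4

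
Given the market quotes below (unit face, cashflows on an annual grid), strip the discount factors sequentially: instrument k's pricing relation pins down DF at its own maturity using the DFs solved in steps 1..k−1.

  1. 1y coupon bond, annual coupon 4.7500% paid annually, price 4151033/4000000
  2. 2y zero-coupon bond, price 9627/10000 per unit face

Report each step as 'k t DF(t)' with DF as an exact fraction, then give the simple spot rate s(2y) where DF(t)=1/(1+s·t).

step 1 [1y] bond c/1=19/400: DF=(4151033/4000000 − 19/400·(0))/(1+19/400) = 9907/10000 ≈ 0.990700
step 2 [2y] zero: DF = P = 9627/10000 ≈ 0.962700

1 1 9907/10000
2 2 9627/10000
s(2y) = (1/(9627/10000) − 1)/(2) = 373/19254 ≈ 1.9373%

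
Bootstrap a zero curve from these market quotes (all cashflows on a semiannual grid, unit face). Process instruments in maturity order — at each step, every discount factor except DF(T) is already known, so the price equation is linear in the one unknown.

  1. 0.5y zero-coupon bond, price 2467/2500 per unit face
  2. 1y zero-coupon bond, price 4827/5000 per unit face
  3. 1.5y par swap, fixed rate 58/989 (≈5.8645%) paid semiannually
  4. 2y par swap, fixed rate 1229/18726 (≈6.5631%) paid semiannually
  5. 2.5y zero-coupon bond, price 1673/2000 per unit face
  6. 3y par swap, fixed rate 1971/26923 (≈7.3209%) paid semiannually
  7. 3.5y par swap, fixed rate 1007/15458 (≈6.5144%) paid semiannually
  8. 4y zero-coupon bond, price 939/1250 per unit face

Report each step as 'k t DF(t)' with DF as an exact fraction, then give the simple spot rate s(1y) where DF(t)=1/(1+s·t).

1 1/2 2467/2500
2 1 4827/5000
3 3/2 9159/10000
4 2 8771/10000
5 5/2 1673/2000
6 3 8029/10000
7 7/2 3993/5000
8 4 939/1250
s(1y) = (1/(4827/5000) − 1)/(1) = 173/4827 ≈ 3.5840%

step 1 [0.5y] zero: DF = P = 2467/2500 ≈ 0.986800
step 2 [1y] zero: DF = P = 4827/5000 ≈ 0.965400
step 3 [1.5y] swap r/2=29/989: DF=(1 − 29/989·(0.986800+0.965400))/(1+29/989) = 9159/10000 ≈ 0.915900
step 4 [2y] swap r/2=1229/37452: DF=(1 − 1229/37452·(0.986800+0.965400+0.915900))/(1+1229/37452) = 8771/10000 ≈ 0.877100
step 5 [2.5y] zero: DF = P = 1673/2000 ≈ 0.836500
step 6 [3y] swap r/2=1971/53846: DF=(1 − 1971/53846·(0.986800+0.965400+0.915900+0.877100+0.836500))/(1+1971/53846) = 8029/10000 ≈ 0.802900
step 7 [3.5y] swap r/2=1007/30916: DF=(1 − 1007/30916·(0.986800+0.965400+0.915900+0.877100+0.836500+0.802900))/(1+1007/30916) = 3993/5000 ≈ 0.798600
step 8 [4y] zero: DF = P = 939/1250 ≈ 0.751200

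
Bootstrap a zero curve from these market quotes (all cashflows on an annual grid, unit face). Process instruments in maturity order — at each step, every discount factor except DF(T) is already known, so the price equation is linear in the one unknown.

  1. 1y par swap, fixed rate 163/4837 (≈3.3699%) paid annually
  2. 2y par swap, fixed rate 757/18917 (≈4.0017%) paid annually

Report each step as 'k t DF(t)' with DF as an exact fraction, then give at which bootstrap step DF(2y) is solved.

1 1 4837/5000
2 2 9243/10000
DF(2y) is solved at step 2

step 1 [1y] swap r/1=163/4837: DF=(1 − 163/4837·(0))/(1+163/4837) = 4837/5000 ≈ 0.967400
step 2 [2y] swap r/1=757/18917: DF=(1 − 757/18917·(0.967400))/(1+757/18917) = 9243/10000 ≈ 0.924300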